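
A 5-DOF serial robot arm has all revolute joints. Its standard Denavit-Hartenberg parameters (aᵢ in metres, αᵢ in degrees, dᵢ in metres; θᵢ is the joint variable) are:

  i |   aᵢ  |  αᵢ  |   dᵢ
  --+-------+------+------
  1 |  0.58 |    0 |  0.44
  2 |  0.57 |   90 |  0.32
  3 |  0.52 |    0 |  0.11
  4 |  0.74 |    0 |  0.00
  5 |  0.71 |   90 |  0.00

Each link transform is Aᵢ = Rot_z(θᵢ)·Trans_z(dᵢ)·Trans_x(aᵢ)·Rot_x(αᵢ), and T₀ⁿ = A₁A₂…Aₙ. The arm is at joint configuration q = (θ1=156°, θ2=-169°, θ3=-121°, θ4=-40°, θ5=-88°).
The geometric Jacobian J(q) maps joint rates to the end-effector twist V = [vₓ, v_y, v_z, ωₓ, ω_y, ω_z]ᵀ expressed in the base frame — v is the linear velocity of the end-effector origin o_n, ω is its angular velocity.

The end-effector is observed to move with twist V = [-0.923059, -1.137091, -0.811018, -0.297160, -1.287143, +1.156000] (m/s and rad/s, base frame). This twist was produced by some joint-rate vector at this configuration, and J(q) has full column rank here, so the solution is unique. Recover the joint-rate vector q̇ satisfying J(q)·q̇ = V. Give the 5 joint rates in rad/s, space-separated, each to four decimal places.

o_n = [-1.1898, 0.2754, 0.7362]
J₁: ẑ×o_n = [-0.2754, -1.1898, 0.0000], ω = ẑ
J2: z=[0.0000, 0.0000, 1.0000] o=[-0.5299, 0.2359, 0.4400] → [-0.0395, -0.6600, 0.0000, 0.0000, 0.0000, 1.0000]
J3: z=[-0.2250, -0.9744, 0.0000] o=[0.0255, 0.1077, 0.7600] → [0.0232, -0.0054, -1.2219, -0.2250, -0.9744, 0.0000]
J4: z=[-0.2250, -0.9744, 0.0000] o=[-0.2602, 0.0608, 0.3143] → [-0.4111, 0.0949, -0.9541, -0.2250, -0.9744, 0.0000]
J5: z=[-0.2250, -0.9744, 0.0000] o=[-0.9419, 0.2181, 0.0734] → [-0.6459, 0.1491, -0.2544, -0.2250, -0.9744, 0.0000]
q̇ = J⁺·V = [0.9870, 0.1690, 0.1430, 0.4810, 0.6970]

0.9870 0.1690 0.1430 0.4810 0.6970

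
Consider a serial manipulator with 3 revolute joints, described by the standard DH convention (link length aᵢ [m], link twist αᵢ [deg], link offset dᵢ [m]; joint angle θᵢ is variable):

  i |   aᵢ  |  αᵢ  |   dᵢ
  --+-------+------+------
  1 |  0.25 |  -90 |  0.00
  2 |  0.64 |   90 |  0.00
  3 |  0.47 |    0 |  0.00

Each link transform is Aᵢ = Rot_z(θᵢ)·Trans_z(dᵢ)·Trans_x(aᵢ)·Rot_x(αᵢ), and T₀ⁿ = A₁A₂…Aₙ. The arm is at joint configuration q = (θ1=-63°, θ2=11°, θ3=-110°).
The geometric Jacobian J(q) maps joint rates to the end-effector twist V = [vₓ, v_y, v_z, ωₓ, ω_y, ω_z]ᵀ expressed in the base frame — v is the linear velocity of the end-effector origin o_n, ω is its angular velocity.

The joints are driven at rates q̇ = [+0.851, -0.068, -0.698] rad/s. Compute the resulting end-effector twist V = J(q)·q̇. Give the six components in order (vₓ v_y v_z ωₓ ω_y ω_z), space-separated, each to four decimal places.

o_n = [-0.0664, -0.8424, -0.0914]
J₁: ẑ×o_n = [0.8424, -0.0664, 0.0000], ω = ẑ
J2: z=[0.8910, 0.4540, 0.0000] o=[0.1135, -0.2228, 0.0000] → [-0.0415, 0.0815, -0.4704, 0.8910, 0.4540, 0.0000]
J3: z=[0.0866, -0.1700, 0.9816] o=[0.3987, -0.7825, -0.1221] → [0.0536, -0.4593, -0.0843, 0.0866, -0.1700, 0.9816]
V = J·q̇ = [0.6823, 0.2585, 0.0908, -0.1211, 0.0878, 0.1658]

0.6823 0.2585 0.0908 -0.1211 0.0878 0.1658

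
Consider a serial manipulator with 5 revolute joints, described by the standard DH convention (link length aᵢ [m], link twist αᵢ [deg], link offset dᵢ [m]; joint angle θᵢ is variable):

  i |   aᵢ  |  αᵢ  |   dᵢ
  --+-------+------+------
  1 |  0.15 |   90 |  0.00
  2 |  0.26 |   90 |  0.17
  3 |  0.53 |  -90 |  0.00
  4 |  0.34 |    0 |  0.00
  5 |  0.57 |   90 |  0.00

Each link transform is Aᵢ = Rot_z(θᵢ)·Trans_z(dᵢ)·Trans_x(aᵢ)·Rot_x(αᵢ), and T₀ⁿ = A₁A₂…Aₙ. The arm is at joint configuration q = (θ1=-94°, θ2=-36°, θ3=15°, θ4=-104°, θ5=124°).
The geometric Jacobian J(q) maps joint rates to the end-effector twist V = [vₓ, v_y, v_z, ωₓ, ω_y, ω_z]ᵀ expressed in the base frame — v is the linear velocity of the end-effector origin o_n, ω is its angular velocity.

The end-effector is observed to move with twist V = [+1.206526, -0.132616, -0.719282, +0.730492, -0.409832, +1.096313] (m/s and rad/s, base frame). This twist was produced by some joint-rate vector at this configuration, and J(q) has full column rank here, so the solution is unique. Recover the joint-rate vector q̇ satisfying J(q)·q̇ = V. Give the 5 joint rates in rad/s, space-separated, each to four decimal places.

0.7420 -0.4540 -0.4970 0.2590 -0.5730

o_n = [-0.4967, -1.0173, -0.8203]
J₁: ẑ×o_n = [1.0173, -0.4967, 0.0000], ω = ẑ
J2: z=[-0.9976, 0.0698, 0.0000] o=[-0.0105, -0.1496, 0.0000] → [-0.0572, -0.8183, 0.8995, -0.9976, 0.0698, 0.0000]
J3: z=[0.0410, 0.5864, -0.8090] o=[-0.1947, -0.3476, -0.1528] → [-0.9332, 0.2717, 0.1496, 0.0410, 0.5864, -0.8090]
J4: z=[-0.9490, 0.2763, 0.1521] o=[-0.3605, -0.7512, -0.4537] → [-0.0608, -0.3686, 0.2902, -0.9490, 0.2763, 0.1521]
J5: z=[-0.9490, 0.2763, 0.1521] o=[-0.3212, -0.4951, -0.6739] → [0.0390, -0.1656, 0.5440, -0.9490, 0.2763, 0.1521]
q̇ = J⁺·V = [0.7420, -0.4540, -0.4970, 0.2590, -0.5730]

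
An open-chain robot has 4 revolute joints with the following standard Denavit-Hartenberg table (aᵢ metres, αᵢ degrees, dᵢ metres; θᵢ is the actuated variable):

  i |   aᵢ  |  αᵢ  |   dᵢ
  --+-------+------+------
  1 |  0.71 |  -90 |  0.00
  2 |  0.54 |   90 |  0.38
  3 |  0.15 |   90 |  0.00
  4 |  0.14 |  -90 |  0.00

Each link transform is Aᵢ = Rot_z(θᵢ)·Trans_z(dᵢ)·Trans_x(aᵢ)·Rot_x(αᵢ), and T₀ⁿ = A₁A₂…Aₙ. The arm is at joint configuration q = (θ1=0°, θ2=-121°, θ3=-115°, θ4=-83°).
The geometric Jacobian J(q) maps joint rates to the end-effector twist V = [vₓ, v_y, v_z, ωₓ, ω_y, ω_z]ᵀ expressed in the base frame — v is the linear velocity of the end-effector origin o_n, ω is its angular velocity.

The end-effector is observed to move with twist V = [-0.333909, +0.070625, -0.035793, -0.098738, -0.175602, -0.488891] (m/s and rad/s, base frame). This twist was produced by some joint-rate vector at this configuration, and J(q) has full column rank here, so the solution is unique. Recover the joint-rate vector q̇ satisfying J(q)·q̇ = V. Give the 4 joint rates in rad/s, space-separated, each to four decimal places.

0.3370 -0.4820 0.5100 0.7250

o_n = [0.5874, 0.2286, 0.4739]
J₁: ẑ×o_n = [-0.2286, 0.5874, 0.0000], ω = ẑ
J2: z=[0.0000, 1.0000, 0.0000] o=[0.7100, 0.0000, 0.0000] → [0.4739, -0.0000, 0.1226, 0.0000, 1.0000, 0.0000]
J3: z=[-0.8572, 0.0000, -0.5150] o=[0.4319, 0.3800, 0.4629] → [-0.0780, -0.0706, 0.1298, -0.8572, 0.0000, -0.5150]
J4: z=[0.4668, 0.4226, -0.7769] o=[0.4645, 0.2441, 0.4085] → [0.0156, -0.1259, -0.0591, 0.4668, 0.4226, -0.7769]
q̇ = J⁺·V = [0.3370, -0.4820, 0.5100, 0.7250]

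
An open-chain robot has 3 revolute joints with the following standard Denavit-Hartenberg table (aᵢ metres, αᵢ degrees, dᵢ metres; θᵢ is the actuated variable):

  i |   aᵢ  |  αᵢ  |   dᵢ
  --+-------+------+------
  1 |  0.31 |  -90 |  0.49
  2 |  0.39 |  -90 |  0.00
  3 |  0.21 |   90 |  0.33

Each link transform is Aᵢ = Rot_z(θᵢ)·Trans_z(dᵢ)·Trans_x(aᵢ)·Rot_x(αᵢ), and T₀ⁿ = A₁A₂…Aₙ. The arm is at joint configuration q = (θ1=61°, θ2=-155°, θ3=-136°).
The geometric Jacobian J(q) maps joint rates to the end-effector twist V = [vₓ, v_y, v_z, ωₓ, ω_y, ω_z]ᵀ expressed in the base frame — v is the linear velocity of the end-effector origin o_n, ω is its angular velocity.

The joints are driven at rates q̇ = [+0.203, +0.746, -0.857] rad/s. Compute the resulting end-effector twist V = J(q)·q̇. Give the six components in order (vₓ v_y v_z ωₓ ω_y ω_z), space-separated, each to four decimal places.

o_n = [-0.0147, 0.2744, 0.8901]
J₁: ẑ×o_n = [-0.2744, -0.0147, 0.0000], ω = ẑ
J2: z=[-0.8746, 0.4848, 0.0000] o=[0.1503, 0.2711, 0.4900] → [0.1940, 0.3499, 0.0771, -0.8746, 0.4848, 0.0000]
J3: z=[0.2049, 0.3696, 0.9063] o=[-0.0211, -0.0380, 0.6548] → [-0.1962, -0.0424, 0.0617, 0.2049, 0.3696, 0.9063]
V = J·q̇ = [0.2571, 0.2944, 0.0047, -0.8281, 0.0449, -0.5737]

0.2571 0.2944 0.0047 -0.8281 0.0449 -0.5737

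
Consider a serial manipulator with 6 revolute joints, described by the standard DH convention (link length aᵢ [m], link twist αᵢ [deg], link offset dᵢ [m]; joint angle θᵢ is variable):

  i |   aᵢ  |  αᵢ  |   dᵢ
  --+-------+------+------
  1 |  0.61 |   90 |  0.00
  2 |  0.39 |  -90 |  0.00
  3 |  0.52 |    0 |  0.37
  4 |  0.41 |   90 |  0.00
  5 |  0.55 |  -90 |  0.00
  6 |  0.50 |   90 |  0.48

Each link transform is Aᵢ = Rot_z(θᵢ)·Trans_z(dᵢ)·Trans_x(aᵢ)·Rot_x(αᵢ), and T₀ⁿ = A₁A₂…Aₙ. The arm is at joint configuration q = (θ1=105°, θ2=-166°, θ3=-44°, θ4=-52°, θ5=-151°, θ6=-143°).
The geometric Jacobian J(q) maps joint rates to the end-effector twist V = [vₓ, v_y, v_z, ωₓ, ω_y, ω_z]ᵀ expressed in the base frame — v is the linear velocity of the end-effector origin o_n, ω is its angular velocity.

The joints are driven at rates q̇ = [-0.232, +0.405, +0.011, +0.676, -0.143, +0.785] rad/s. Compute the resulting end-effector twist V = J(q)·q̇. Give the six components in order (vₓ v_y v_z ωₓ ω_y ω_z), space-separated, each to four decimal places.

0.0455 -0.2785 -0.0604 0.7969 0.1107 -0.2572

o_n = [0.7625, 0.3918, 0.0197]
J₁: ẑ×o_n = [-0.3918, 0.7625, 0.0000], ω = ẑ
J2: z=[0.9659, 0.2588, 0.0000] o=[-0.1579, 0.5892, 0.0000] → [0.0051, -0.0190, -0.4289, 0.9659, 0.2588, 0.0000]
J3: z=[-0.0626, 0.2337, -0.9703] o=[-0.0599, 0.2237, -0.0943] → [0.1898, -0.7908, -0.2027, -0.0626, 0.2337, -0.9703]
J4: z=[-0.0626, 0.2337, -0.9703] o=[0.3597, 0.0531, -0.5439] → [0.4604, -0.3555, -0.1153, -0.0626, 0.2337, -0.9703]
J5: z=[-0.3507, 0.9050, 0.2406] o=[0.7428, 0.1988, -0.5335] → [0.4542, 0.1987, -0.0855, -0.3507, 0.9050, 0.2406]
J6: z=[0.5078, -0.0321, 0.8609] o=[0.3101, -0.0345, -0.2869] → [-0.3768, 0.2338, 0.2310, 0.5078, -0.0321, 0.8609]
V = J·q̇ = [0.0455, -0.2785, -0.0604, 0.7969, 0.1107, -0.2572]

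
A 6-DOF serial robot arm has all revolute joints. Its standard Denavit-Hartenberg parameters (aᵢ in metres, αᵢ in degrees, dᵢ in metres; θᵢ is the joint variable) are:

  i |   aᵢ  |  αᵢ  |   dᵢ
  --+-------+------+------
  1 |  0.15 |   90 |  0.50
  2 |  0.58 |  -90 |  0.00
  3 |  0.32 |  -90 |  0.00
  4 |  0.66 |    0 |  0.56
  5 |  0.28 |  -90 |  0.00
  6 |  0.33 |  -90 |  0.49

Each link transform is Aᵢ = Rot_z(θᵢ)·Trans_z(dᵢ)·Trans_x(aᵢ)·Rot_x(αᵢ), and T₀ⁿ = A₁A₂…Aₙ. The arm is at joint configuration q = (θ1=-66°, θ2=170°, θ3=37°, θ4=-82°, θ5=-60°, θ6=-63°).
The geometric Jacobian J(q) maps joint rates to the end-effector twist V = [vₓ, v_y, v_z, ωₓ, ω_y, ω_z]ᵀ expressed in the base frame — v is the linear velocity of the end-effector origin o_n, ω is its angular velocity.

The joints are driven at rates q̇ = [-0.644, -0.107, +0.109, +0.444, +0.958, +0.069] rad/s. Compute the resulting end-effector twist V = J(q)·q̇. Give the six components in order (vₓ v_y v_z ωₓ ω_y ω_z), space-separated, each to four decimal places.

o_n = [0.6517, 0.7678, -0.7211]
J₁: ẑ×o_n = [-0.7678, 0.6517, 0.0000], ω = ẑ
J2: z=[-0.9135, -0.4067, 0.0000] o=[0.0610, -0.1370, 0.5000] → [0.4967, -1.1155, -0.5863, -0.9135, -0.4067, 0.0000]
J3: z=[-0.0706, 0.1586, -0.9848] o=[-0.1713, 0.3848, 0.6007] → [0.1675, -0.9039, -0.1576, -0.0706, 0.1586, -0.9848]
J4: z=[0.9707, -0.2166, -0.1045] o=[-0.0977, 0.6930, 0.6451] → [0.3037, 1.2477, 0.2349, 0.9707, -0.2166, -0.1045]
J5: z=[0.9707, -0.2166, -0.1045] o=[0.4208, 0.7639, -0.0443] → [0.1470, 0.6327, 0.0538, 0.9707, -0.2166, -0.1045]
J6: z=[0.0859, 0.7181, -0.6907] o=[0.3579, 0.5787, -0.2447] → [-0.2115, -0.1620, -0.1948, 0.0859, 0.7181, -0.6907]
V = J·q̇ = [0.7206, 0.7501, 0.1879, 1.4568, -0.1933, -0.9455]

0.7206 0.7501 0.1879 1.4568 -0.1933 -0.9455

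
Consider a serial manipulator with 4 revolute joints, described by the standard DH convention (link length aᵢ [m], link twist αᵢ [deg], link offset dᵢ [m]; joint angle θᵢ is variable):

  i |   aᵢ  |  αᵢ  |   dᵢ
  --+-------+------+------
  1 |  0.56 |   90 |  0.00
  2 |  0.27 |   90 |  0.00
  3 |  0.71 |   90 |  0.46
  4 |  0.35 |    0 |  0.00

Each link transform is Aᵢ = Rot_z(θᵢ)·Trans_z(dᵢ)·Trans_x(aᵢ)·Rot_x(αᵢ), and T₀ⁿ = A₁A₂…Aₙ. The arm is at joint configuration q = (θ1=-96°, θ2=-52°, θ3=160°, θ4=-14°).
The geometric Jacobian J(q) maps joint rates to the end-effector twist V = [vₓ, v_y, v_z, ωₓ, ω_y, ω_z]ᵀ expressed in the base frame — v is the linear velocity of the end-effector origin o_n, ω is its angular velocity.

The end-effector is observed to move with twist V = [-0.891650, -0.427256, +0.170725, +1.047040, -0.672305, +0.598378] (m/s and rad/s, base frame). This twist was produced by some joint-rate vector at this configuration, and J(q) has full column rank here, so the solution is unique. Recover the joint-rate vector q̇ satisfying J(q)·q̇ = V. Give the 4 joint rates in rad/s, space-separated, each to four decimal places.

-0.1510 -0.4350 -0.9020 -0.7200

o_n = [-0.3385, 0.2133, 0.3334]
J₁: ẑ×o_n = [-0.2133, -0.3385, 0.0000], ω = ẑ
J2: z=[-0.9945, 0.1045, 0.0000] o=[-0.0585, -0.5569, 0.0000] → [0.0348, 0.3316, -0.7368, -0.9945, 0.1045, 0.0000]
J3: z=[0.0824, 0.7837, -0.6157] o=[-0.0759, -0.7223, -0.2128] → [1.0040, 0.1167, 0.2829, 0.0824, 0.7837, -0.6157]
J4: z=[-0.9566, -0.1112, -0.2695] o=[-0.2366, 0.0721, 0.0298] → [0.0043, 0.3179, -0.1464, -0.9566, -0.1112, -0.2695]
q̇ = J⁺·V = [-0.1510, -0.4350, -0.9020, -0.7200]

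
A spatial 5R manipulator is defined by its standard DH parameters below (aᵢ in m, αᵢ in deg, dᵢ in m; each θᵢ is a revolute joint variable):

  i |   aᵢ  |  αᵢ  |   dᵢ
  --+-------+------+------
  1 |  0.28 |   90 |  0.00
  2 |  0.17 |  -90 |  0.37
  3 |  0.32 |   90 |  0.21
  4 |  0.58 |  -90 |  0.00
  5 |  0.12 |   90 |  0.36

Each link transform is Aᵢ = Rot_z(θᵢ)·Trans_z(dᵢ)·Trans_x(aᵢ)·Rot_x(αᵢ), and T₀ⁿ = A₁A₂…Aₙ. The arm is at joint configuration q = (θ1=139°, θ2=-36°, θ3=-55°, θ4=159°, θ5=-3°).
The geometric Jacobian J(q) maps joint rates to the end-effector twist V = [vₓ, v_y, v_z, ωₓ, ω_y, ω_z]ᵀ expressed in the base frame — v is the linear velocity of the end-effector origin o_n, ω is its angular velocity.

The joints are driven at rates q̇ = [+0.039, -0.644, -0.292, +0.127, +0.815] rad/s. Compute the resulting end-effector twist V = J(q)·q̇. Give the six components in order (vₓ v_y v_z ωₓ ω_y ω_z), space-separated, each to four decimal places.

o_n = [-0.2087, 0.1746, 0.1599]
J₁: ẑ×o_n = [-0.1746, -0.2087, 0.0000], ω = ẑ
J2: z=[0.6561, 0.7547, 0.0000] o=[-0.2113, 0.1837, 0.0000] → [0.1207, -0.1049, -0.0079, 0.6561, 0.7547, 0.0000]
J3: z=[-0.4436, 0.3856, 0.8090] o=[-0.0724, 0.5532, -0.0999] → [0.4064, 0.0049, 0.2205, -0.4436, 0.3856, 0.8090]
J4: z=[0.8765, -0.0019, 0.4815] o=[-0.1056, 0.9294, -0.0379] → [0.3630, -0.2230, -0.6617, 0.8765, -0.0019, 0.4815]
J5: z=[0.3471, -0.6907, -0.6345] o=[-0.2992, 0.5100, 0.3128] → [-0.1071, -0.0043, -0.0539, 0.3471, -0.6907, -0.6345]
V = J·q̇ = [-0.2444, 0.0261, -0.1873, 0.1012, -1.1618, -0.6532]

-0.2444 0.0261 -0.1873 0.1012 -1.1618 -0.6532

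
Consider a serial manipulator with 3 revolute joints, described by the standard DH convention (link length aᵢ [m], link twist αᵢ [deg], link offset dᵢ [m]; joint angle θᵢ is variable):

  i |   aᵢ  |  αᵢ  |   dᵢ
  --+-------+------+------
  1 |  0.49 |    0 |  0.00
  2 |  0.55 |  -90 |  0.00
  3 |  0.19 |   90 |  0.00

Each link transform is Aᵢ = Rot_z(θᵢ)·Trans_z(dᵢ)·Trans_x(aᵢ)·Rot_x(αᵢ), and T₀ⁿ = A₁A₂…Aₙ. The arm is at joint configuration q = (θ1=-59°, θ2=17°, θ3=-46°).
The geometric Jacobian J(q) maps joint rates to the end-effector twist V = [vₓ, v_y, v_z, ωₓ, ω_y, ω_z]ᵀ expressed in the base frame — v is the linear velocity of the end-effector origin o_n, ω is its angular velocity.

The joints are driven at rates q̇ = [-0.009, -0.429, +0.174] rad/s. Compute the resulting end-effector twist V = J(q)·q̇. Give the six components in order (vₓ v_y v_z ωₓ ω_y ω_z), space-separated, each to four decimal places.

-0.1860 -0.2402 -0.0230 0.1164 0.1293 -0.4380

o_n = [0.7592, -0.8763, 0.1367]
J₁: ẑ×o_n = [0.8763, 0.7592, -0.0000], ω = ẑ
J2: z=[0.0000, 0.0000, 1.0000] o=[0.2524, -0.4200, 0.0000] → [0.4563, 0.5068, -0.0000, 0.0000, 0.0000, 1.0000]
J3: z=[0.6691, 0.7431, 0.0000] o=[0.6611, -0.7880, 0.0000] → [0.1016, -0.0915, -0.1320, 0.6691, 0.7431, 0.0000]
V = J·q̇ = [-0.1860, -0.2402, -0.0230, 0.1164, 0.1293, -0.4380]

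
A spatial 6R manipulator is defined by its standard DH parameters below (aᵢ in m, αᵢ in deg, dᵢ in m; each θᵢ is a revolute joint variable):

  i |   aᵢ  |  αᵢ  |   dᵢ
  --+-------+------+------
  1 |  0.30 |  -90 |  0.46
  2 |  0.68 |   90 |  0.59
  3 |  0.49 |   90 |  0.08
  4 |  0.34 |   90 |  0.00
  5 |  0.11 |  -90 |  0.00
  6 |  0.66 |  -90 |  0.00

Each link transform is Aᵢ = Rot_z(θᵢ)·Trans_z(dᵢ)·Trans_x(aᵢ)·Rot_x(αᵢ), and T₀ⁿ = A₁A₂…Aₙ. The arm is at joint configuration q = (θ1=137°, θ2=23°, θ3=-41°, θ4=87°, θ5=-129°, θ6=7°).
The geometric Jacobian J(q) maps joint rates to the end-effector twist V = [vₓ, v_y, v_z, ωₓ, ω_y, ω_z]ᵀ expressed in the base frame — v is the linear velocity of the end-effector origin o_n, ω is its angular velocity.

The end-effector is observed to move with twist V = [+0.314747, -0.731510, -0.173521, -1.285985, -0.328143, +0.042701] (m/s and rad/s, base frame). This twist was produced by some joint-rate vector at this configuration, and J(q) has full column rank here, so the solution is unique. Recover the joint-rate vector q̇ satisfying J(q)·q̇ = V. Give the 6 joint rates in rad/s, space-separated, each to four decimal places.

o_n = [-1.6563, 0.4851, -0.1293]
J₁: ẑ×o_n = [-0.4851, -1.6563, 0.0000], ω = ẑ
J2: z=[-0.6820, -0.7314, 0.0000] o=[-0.2194, 0.2046, 0.4600] → [0.4310, -0.4019, -1.2422, -0.6820, -0.7314, 0.0000]
J3: z=[-0.2858, 0.2665, 0.9205] o=[-1.0796, 0.2000, 0.1943] → [-0.3487, -0.6234, 0.0722, -0.2858, 0.2665, 0.9205]
J4: z=[0.9564, 0.1401, 0.2563] o=[-1.1322, 0.6886, 0.1234] → [0.0168, 0.1073, -0.1212, 0.9564, 0.1401, 0.2563]
J5: z=[-0.0456, 0.9384, -0.3427] o=[-1.2303, 0.7960, 0.4307] → [-0.6320, 0.1204, 0.4140, -0.0456, 0.9384, -0.3427]
J6: z=[-0.8261, 0.1574, 0.5411] o=[-1.2920, 0.7622, 0.3463] → [0.0751, -0.5899, 0.2862, -0.8261, 0.1574, 0.5411]
q̇ = J⁺·V = [0.2190, 0.3720, -0.6090, -0.4500, 0.0230, 0.9380]

0.2190 0.3720 -0.6090 -0.4500 0.0230 0.9380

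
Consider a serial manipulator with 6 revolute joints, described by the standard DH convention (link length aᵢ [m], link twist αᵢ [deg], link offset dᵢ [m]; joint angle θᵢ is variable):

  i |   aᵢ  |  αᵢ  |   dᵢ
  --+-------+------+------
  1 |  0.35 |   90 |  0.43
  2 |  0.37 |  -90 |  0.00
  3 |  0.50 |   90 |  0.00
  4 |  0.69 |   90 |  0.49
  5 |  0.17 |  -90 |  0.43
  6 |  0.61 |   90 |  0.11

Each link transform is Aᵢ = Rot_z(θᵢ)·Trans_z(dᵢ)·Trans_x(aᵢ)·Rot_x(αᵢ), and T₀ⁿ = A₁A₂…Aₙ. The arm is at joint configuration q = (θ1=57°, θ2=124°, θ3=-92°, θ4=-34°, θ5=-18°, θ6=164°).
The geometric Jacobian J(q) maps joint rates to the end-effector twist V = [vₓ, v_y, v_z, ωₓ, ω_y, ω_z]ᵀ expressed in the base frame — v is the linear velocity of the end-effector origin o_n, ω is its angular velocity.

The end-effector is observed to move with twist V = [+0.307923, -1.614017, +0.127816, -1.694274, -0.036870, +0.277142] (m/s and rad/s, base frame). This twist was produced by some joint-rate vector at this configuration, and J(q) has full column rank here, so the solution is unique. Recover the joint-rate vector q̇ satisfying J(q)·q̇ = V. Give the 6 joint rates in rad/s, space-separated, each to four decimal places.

o_n = [0.9887, 0.4210, 0.3433]
J₁: ẑ×o_n = [-0.4210, 0.9887, 0.0000], ω = ẑ
J2: z=[0.8387, -0.5446, 0.0000] o=[0.1906, 0.2935, 0.4300] → [0.0472, 0.0727, 0.5415, 0.8387, -0.5446, 0.0000]
J3: z=[-0.4515, -0.6953, -0.5592] o=[0.0779, 0.1200, 0.7367] → [0.4418, -0.6869, 0.4973, -0.4515, -0.6953, -0.5592]
J4: z=[0.2751, 0.4877, -0.8285] o=[0.5023, -0.1440, 0.7223] → [0.2833, -0.2987, -0.0818, 0.2751, 0.4877, -0.8285]
J5: z=[-0.1003, 0.8716, 0.4798] o=[1.2969, 0.0613, 0.5155] → [-0.3226, -0.1651, 0.2326, -0.1003, 0.8716, 0.4798]
J6: z=[0.5571, 0.4487, -0.6988] o=[1.3939, 0.4026, 0.8120] → [-0.1974, 0.5443, 0.1921, 0.5571, 0.4487, -0.6988]
q̇ = J⁺·V = [-0.6030, -0.7860, 0.8880, -0.5750, 0.8570, -0.7000]

-0.6030 -0.7860 0.8880 -0.5750 0.8570 -0.7000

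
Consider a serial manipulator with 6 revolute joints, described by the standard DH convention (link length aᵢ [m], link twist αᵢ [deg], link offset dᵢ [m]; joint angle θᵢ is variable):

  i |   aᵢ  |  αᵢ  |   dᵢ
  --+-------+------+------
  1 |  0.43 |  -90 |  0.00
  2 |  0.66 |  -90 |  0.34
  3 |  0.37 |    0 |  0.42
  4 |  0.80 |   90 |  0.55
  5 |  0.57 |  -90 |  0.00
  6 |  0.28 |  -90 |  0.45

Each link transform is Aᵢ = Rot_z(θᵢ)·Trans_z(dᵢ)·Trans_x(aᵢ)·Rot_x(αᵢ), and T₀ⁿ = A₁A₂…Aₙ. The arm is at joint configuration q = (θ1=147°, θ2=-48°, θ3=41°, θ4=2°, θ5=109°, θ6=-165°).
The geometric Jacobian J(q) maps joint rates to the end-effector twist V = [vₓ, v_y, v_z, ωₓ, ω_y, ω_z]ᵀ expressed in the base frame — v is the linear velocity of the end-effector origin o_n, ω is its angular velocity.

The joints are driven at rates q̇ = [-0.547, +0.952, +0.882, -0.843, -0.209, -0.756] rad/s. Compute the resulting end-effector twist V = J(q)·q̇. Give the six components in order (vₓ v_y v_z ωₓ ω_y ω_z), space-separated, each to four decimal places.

o_n = [-1.6978, 1.1487, 0.1447]
J₁: ẑ×o_n = [-1.1487, -1.6978, 0.0000], ω = ẑ
J2: z=[-0.5446, -0.8387, 0.0000] o=[-0.3606, 0.2342, 0.0000] → [-0.1214, 0.0788, -1.6196, -0.5446, -0.8387, 0.0000]
J3: z=[-0.6233, 0.4047, -0.6691] o=[-0.9162, 0.1896, 0.4905] → [0.5018, 0.3075, -0.2814, -0.6233, 0.4047, -0.6691]
J4: z=[-0.6233, 0.4047, -0.6691] o=[-1.2024, 0.6649, 0.4170] → [0.2135, 0.1618, -0.1010, -0.6233, 0.4047, -0.6691]
J5: z=[-0.7810, -0.3648, 0.5068] o=[-1.5764, 1.5583, 0.4837] → [0.3313, -0.3263, 0.2757, -0.7810, -0.3648, 0.5068]
J6: z=[0.2398, -0.9246, -0.2960] o=[-1.9051, 1.6209, 0.0223] → [-0.2530, -0.0907, 0.0784, 0.2398, -0.9246, -0.2960]
V = J·q̇ = [0.8974, 1.2754, -1.8217, -0.5608, -0.0074, -0.4552]

0.8974 1.2754 -1.8217 -0.5608 -0.0074 -0.4552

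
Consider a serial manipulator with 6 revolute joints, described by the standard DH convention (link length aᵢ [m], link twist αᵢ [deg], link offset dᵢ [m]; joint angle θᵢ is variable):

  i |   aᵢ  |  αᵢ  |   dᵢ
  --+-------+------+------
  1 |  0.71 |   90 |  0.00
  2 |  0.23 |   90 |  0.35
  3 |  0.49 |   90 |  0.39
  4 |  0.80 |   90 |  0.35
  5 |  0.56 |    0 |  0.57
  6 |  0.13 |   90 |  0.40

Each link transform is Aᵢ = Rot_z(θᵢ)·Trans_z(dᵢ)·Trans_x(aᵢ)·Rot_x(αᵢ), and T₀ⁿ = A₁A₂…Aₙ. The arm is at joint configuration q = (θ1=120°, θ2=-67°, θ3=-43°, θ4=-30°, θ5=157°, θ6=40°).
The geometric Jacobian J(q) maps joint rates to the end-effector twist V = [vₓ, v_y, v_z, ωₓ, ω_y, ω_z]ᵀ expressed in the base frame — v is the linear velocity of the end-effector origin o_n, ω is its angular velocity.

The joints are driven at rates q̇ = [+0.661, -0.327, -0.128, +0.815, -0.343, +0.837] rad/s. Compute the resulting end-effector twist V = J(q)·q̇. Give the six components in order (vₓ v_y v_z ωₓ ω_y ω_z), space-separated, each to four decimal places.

o_n = [-0.7117, 0.9603, 0.2319]
J₁: ẑ×o_n = [-0.9603, -0.7117, 0.0000], ω = ẑ
J2: z=[0.8660, 0.5000, 0.0000] o=[-0.3550, 0.6149, 0.0000] → [0.1159, -0.2008, 0.4775, 0.8660, 0.5000, 0.0000]
J3: z=[0.4603, -0.7972, -0.3907] o=[-0.0968, 0.8677, -0.2117] → [-0.3175, 0.0361, -0.4476, 0.4603, -0.7972, -0.3907]
J4: z=[-0.5001, -0.5965, 0.6278] o=[-0.2767, 0.5110, -0.6940] → [-0.8343, 0.1900, -0.4842, -0.5001, -0.5965, 0.6278]
J5: z=[-0.0318, 0.7371, 0.6750] o=[-1.1441, 0.5563, -0.7844] → [0.4764, 0.3242, -0.3316, -0.0318, 0.7371, 0.6750]
J6: z=[-0.0318, 0.7371, 0.6750] o=[-0.8256, 0.6822, -0.0624] → [0.0293, 0.0862, -0.0928, -0.0318, 0.7371, 0.6750]
V = J·q̇ = [-1.4509, -0.2936, -0.4574, -0.7654, -0.1834, 1.5561]

-1.4509 -0.2936 -0.4574 -0.7654 -0.1834 1.5561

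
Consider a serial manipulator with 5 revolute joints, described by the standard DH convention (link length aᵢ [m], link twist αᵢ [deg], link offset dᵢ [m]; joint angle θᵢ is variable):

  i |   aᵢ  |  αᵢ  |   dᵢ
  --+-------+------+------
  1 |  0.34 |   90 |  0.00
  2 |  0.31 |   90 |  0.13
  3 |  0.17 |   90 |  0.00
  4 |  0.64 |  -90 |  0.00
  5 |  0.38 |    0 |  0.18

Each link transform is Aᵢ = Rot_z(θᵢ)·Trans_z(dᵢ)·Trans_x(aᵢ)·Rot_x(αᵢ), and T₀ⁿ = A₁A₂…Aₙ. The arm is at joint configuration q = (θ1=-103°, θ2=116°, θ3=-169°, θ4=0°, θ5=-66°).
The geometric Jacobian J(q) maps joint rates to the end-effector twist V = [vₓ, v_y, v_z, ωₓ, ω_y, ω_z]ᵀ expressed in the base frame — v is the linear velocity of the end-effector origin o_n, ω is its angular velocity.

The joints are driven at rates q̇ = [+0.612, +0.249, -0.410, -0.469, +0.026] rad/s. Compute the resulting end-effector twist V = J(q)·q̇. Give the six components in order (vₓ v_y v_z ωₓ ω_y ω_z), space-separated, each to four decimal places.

0.1018 -0.0132 -0.0703 0.2924 0.3270 0.5241

o_n = [-0.4616, -0.7247, -0.5530]
J₁: ẑ×o_n = [0.7247, -0.4616, 0.0000], ω = ẑ
J2: z=[-0.9744, 0.2250, 0.0000] o=[-0.0765, -0.3313, 0.0000] → [-0.1244, -0.5388, 0.4700, -0.9744, 0.2250, 0.0000]
J3: z=[-0.2022, -0.8758, 0.4384] o=[-0.1726, -0.1696, 0.2786] → [0.9717, -0.2948, -0.1409, -0.2022, -0.8758, 0.4384]
J4: z=[-0.9753, 0.1393, -0.1715] o=[-0.1574, -0.2482, 0.1286] → [-0.1767, -0.6126, 0.5071, -0.9753, 0.1393, -0.1715]
J5: z=[-0.2022, -0.8758, 0.4384] o=[-0.1004, -0.5440, -0.4360] → [0.1817, -0.1820, -0.2798, -0.2022, -0.8758, 0.4384]
V = J·q̇ = [0.1018, -0.0132, -0.0703, 0.2924, 0.3270, 0.5241]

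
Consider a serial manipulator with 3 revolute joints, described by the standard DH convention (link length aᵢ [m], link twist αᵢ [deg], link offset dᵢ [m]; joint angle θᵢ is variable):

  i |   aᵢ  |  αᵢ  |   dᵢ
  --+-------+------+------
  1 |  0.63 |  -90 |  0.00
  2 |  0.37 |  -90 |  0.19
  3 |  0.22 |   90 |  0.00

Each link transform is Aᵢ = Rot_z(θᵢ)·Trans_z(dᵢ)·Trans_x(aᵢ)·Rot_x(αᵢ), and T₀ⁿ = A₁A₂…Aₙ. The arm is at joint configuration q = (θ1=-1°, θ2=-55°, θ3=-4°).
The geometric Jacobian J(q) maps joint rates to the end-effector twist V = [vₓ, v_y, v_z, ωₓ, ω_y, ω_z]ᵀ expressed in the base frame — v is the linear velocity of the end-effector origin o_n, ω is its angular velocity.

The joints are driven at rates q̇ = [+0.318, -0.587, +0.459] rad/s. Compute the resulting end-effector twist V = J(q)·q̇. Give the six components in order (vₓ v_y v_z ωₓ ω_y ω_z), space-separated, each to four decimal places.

-0.3410 0.2131 0.2042 0.3657 -0.5935 0.0547

o_n = [0.9715, 0.1884, 0.4829]
J₁: ẑ×o_n = [-0.1884, 0.9715, 0.0000], ω = ẑ
J2: z=[0.0175, 0.9998, 0.0000] o=[0.6299, -0.0110, 0.0000] → [0.4828, -0.0084, -0.3381, 0.0175, 0.9998, 0.0000]
J3: z=[0.8190, -0.0143, -0.5736] o=[0.8454, 0.1753, 0.3031] → [0.0050, -0.2196, 0.0126, 0.8190, -0.0143, -0.5736]
V = J·q̇ = [-0.3410, 0.2131, 0.2042, 0.3657, -0.5935, 0.0547]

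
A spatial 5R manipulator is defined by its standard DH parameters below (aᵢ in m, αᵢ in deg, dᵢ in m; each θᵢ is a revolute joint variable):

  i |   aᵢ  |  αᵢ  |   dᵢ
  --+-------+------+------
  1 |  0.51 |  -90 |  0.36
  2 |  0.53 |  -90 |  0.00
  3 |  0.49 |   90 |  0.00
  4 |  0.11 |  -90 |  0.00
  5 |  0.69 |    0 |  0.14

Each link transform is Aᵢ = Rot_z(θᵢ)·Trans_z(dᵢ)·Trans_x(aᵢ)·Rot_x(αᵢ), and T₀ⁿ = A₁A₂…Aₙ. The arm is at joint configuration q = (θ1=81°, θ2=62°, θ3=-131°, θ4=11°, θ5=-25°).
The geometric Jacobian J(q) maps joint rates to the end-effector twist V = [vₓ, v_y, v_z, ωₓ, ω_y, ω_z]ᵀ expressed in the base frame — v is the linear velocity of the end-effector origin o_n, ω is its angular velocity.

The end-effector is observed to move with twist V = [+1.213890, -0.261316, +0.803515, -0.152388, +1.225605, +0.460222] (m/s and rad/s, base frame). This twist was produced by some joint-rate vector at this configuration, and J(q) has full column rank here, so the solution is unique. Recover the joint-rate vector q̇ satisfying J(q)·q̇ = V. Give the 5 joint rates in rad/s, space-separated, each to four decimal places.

-0.3050 0.3080 -0.8740 0.0670 -0.5430

o_n = [-0.6874, 0.1547, 0.6425]
J₁: ẑ×o_n = [-0.1547, -0.6874, 0.0000], ω = ẑ
J2: z=[-0.9877, 0.1564, 0.0000] o=[0.0798, 0.5037, 0.3600] → [0.0442, 0.2790, 0.4648, -0.9877, 0.1564, 0.0000]
J3: z=[-0.1381, -0.8721, -0.4695] o=[0.1187, 0.7495, -0.1080] → [-0.9337, 0.4821, -0.6208, -0.1381, -0.8721, -0.4695]
J4: z=[0.5926, -0.4526, 0.6664] o=[-0.2702, 0.6583, 0.1759] → [0.1244, -0.5545, -0.4872, 0.5926, -0.4526, 0.6664]
J5: z=[0.0158, -0.8205, -0.5714] o=[-0.3587, 0.6199, 0.2286] → [-0.6054, 0.1812, -0.2770, 0.0158, -0.8205, -0.5714]
q̇ = J⁺·V = [-0.3050, 0.3080, -0.8740, 0.0670, -0.5430]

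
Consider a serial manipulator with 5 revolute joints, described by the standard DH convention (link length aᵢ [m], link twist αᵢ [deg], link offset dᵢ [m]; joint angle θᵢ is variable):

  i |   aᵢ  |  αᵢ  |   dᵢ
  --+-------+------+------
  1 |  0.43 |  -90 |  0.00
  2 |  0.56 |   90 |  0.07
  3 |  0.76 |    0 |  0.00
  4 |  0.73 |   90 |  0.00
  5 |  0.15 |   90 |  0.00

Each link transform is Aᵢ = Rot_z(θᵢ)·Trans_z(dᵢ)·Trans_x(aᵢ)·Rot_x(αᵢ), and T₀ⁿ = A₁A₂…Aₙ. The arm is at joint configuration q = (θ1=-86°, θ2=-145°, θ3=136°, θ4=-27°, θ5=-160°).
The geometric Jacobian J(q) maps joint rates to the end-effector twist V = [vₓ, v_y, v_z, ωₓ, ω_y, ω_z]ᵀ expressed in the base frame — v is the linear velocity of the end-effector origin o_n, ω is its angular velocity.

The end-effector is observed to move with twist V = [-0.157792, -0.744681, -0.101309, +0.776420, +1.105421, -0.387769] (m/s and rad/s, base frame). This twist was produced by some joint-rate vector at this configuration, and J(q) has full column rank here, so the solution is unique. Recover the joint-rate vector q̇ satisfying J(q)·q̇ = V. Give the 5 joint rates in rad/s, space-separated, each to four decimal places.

-0.4530 0.5430 -0.2270 0.7750 0.9480

o_n = [1.1943, -0.5236, -0.0603]
J₁: ẑ×o_n = [0.5236, 1.1943, -0.0000], ω = ẑ
J2: z=[0.9976, 0.0698, 0.0000] o=[0.0300, -0.4290, 0.0000] → [-0.0042, 0.0602, -0.1756, 0.9976, 0.0698, 0.0000]
J3: z=[-0.0400, 0.5722, -0.8192] o=[0.0678, 0.0335, 0.3212] → [-0.6747, -0.9380, -0.6223, -0.0400, 0.5722, -0.8192]
J4: z=[-0.0400, 0.5722, -0.8192] o=[0.6257, -0.3764, 0.0076] → [-0.1595, -0.4685, -0.3195, -0.0400, 0.5722, -0.8192]
J5: z=[0.2707, 0.7953, 0.5423] o=[1.3278, -0.5224, -0.1287] → [0.0550, -0.0909, 0.1059, 0.2707, 0.7953, 0.5423]
q̇ = J⁺·V = [-0.4530, 0.5430, -0.2270, 0.7750, 0.9480]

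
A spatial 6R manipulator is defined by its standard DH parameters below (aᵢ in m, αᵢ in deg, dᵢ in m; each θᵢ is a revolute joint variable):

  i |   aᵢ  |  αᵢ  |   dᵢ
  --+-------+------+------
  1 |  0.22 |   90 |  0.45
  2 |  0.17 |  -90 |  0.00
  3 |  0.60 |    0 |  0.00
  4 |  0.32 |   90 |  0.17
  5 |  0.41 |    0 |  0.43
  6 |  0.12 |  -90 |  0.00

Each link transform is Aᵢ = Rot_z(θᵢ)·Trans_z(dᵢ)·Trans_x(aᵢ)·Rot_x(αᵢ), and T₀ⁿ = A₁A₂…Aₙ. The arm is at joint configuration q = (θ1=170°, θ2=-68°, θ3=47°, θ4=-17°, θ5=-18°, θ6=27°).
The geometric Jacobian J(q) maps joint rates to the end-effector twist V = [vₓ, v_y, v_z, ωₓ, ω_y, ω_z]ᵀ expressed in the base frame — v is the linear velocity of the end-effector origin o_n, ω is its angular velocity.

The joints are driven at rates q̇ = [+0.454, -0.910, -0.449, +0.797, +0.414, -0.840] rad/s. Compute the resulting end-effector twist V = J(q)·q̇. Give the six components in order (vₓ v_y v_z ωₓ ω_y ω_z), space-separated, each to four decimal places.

1.1660 -0.7682 -0.7438 -0.4613 -1.2173 0.7819

o_n = [-0.9145, -0.3268, -0.9283]
J₁: ẑ×o_n = [0.3268, -0.9145, 0.0000], ω = ẑ
J2: z=[0.1736, 0.9848, 0.0000] o=[-0.2167, 0.0382, 0.4500] → [-1.3574, 0.2393, 0.6238, 0.1736, 0.9848, 0.0000]
J3: z=[-0.9131, 0.1610, 0.3746] o=[-0.2794, 0.0493, 0.2924] → [-0.0557, -1.3525, 0.4457, -0.9131, 0.1610, 0.3746]
J4: z=[-0.9131, 0.1610, 0.3746] o=[-0.5065, -0.3563, -0.0870] → [-0.1465, -0.9210, 0.0388, -0.9131, 0.1610, 0.3746]
J5: z=[-0.0341, 0.8854, -0.4636] o=[-0.7918, -0.4684, -0.2803] → [-0.5081, 0.0348, 0.1038, -0.0341, 0.8854, -0.4636]
J6: z=[-0.0341, 0.8854, -0.4636] o=[-0.8492, -0.2782, -0.8402] → [-0.1006, 0.0273, 0.0595, -0.0341, 0.8854, -0.4636]
V = J·q̇ = [1.1660, -0.7682, -0.7438, -0.4613, -1.2173, 0.7819]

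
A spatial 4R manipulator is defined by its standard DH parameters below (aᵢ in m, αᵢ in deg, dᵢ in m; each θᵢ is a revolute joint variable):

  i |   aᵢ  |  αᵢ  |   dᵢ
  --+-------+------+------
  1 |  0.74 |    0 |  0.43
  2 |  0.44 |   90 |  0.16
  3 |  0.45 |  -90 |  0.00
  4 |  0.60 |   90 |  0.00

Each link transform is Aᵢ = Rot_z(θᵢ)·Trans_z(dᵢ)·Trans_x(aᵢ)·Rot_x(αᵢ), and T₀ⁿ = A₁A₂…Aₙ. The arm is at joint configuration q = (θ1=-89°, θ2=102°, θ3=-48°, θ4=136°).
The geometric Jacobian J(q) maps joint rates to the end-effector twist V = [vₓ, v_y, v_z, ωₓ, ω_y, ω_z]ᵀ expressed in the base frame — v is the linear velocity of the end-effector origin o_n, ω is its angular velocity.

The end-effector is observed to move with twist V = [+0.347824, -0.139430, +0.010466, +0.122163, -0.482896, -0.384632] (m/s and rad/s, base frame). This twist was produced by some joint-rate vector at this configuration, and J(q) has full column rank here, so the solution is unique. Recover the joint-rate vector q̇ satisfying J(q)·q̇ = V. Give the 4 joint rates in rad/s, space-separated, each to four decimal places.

0.1940 -0.5880 0.4980 0.0140

o_n = [0.3599, -0.2320, 0.5763]
J₁: ẑ×o_n = [0.2320, 0.3599, -0.0000], ω = ẑ
J2: z=[0.0000, 0.0000, 1.0000] o=[0.0129, -0.7399, 0.4300] → [-0.5079, 0.3470, 0.0000, 0.0000, 0.0000, 1.0000]
J3: z=[0.2250, -0.9744, 0.0000] o=[0.4416, -0.6409, 0.5900] → [0.0133, 0.0031, 0.0123, 0.2250, -0.9744, 0.0000]
J4: z=[0.7241, 0.1672, 0.6691] o=[0.7350, -0.5732, 0.2556] → [-0.1747, -0.4833, 0.3097, 0.7241, 0.1672, 0.6691]
q̇ = J⁺·V = [0.1940, -0.5880, 0.4980, 0.0140]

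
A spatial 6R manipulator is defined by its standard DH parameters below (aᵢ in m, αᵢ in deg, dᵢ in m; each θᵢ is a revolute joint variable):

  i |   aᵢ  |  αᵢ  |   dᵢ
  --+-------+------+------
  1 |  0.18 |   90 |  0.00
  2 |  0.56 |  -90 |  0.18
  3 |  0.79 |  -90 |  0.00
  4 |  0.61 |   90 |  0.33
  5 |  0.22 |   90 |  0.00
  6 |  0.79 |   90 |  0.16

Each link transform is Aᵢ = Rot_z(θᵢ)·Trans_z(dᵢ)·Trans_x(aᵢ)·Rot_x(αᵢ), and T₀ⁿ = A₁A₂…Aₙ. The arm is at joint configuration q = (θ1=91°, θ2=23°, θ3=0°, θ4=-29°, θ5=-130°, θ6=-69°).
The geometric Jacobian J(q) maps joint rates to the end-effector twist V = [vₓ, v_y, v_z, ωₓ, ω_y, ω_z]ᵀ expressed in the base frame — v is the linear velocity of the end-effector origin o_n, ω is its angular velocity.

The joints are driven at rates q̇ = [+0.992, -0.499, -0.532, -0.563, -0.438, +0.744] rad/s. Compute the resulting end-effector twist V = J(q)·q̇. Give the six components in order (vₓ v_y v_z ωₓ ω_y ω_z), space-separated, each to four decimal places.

-1.1756 -0.0411 -0.8124 -0.4177 0.1949 -0.2165

o_n = [0.0958, 2.1068, 0.2027]
J₁: ẑ×o_n = [-2.1068, 0.0958, 0.0000], ω = ẑ
J2: z=[0.9998, 0.0175, 0.0000] o=[-0.0031, 0.1800, 0.0000] → [0.0035, -0.2027, 1.9249, 0.9998, 0.0175, 0.0000]
J3: z=[0.0068, -0.3907, 0.9205] o=[0.1678, 0.6985, 0.2188] → [-1.2901, -0.0662, -0.0185, 0.0068, -0.3907, 0.9205]
J4: z=[-0.9998, -0.0175, 0.0000] o=[0.1551, 1.4256, 0.5275] → [0.0057, -0.3248, -0.6822, -0.9998, -0.0175, 0.0000]
J5: z=[0.0138, -0.7879, 0.6157] o=[-0.1814, 1.7953, 1.0082] → [0.4429, 0.1817, 0.2227, 0.0138, -0.7879, 0.6157]
J6: z=[-0.6345, -0.4828, -0.6037] o=[-0.0113, 1.7112, 0.8967] → [0.5739, -0.5050, -0.1993, -0.6345, -0.4828, -0.6037]
V = J·q̇ = [-1.1756, -0.0411, -0.8124, -0.4177, 0.1949, -0.2165]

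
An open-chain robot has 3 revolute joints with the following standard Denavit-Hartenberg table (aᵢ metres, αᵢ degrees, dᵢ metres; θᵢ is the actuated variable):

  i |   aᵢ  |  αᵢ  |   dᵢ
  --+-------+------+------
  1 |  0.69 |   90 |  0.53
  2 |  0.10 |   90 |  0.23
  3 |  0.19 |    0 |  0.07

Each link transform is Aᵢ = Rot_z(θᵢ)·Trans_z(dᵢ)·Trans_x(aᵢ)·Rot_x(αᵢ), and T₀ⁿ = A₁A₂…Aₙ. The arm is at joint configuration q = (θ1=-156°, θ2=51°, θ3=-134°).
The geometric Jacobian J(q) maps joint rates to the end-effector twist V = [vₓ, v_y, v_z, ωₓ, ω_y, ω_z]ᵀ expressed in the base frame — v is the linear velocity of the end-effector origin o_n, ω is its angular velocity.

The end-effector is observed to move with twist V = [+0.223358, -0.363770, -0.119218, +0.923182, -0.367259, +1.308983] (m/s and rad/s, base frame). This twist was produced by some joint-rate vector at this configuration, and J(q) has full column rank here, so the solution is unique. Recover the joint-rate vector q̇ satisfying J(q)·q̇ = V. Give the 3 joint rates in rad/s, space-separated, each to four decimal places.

o_n = [-0.6996, -0.2093, 0.4611]
J₁: ẑ×o_n = [0.2093, -0.6996, 0.0000], ω = ẑ
J2: z=[-0.4067, 0.9135, 0.0000] o=[-0.6303, -0.2806, 0.5300] → [-0.0630, -0.0280, 0.0343, -0.4067, 0.9135, 0.0000]
J3: z=[-0.7100, -0.3161, -0.6293] o=[-0.7814, -0.0961, 0.6077] → [-0.0249, -0.1556, 0.1062, -0.7100, -0.3161, -0.6293]
q̇ = J⁺·V = [0.7470, -0.7110, -0.8930]

0.7470 -0.7110 -0.8930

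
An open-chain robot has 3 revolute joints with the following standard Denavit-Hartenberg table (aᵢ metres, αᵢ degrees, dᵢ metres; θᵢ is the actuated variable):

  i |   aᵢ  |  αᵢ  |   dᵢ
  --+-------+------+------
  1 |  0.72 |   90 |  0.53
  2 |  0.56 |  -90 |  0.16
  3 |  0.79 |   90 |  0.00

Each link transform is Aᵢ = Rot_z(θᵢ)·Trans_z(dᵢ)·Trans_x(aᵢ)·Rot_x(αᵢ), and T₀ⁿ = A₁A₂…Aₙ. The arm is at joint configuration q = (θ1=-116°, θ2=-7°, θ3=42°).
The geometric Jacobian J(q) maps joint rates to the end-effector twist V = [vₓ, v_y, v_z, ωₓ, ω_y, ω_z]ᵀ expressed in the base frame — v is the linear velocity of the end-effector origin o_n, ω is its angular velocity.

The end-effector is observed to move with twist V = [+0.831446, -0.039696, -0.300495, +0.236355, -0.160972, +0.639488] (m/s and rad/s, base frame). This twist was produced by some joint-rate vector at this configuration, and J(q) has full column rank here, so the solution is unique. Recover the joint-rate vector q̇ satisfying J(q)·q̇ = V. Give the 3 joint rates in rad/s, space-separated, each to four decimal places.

0.3050 -0.2830 0.3370

o_n = [-0.4834, -1.8320, 0.3902]
J₁: ẑ×o_n = [1.8320, -0.4834, 0.0000], ω = ẑ
J2: z=[-0.8988, 0.4384, 0.0000] o=[-0.3156, -0.6471, 0.5300] → [-0.0613, -0.1256, 1.1385, -0.8988, 0.4384, 0.0000]
J3: z=[-0.0534, -0.1095, 0.9925] o=[-0.7031, -1.0766, 0.4618] → [0.7577, 0.2142, 0.0644, -0.0534, -0.1095, 0.9925]
q̇ = J⁺·V = [0.3050, -0.2830, 0.3370]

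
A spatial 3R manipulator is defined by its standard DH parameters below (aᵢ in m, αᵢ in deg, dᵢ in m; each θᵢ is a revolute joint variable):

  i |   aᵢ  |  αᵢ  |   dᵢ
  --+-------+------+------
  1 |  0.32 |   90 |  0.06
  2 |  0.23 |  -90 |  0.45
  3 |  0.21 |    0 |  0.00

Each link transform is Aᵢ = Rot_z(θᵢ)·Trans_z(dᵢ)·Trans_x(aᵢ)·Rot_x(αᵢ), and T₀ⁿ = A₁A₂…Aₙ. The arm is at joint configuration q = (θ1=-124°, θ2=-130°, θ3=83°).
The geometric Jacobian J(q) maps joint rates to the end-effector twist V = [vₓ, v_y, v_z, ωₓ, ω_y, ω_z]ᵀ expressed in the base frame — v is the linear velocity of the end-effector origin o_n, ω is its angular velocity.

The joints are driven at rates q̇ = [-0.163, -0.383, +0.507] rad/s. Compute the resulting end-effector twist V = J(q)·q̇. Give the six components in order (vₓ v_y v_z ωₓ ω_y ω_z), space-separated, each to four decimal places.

o_n = [-0.2873, 0.0060, -0.1358]
J₁: ẑ×o_n = [-0.0060, -0.2873, 0.0000], ω = ẑ
J2: z=[-0.8290, 0.5592, 0.0000] o=[-0.1789, -0.2653, 0.0600] → [-0.1095, -0.1623, -0.1643, -0.8290, 0.5592, 0.0000]
J3: z=[-0.4284, -0.6351, -0.6428] o=[-0.4693, 0.1089, -0.1162] → [-0.0537, -0.1254, 0.1597, -0.4284, -0.6351, -0.6428]
V = J·q̇ = [0.0157, 0.0454, 0.1439, 0.1003, -0.5362, -0.4889]

0.0157 0.0454 0.1439 0.1003 -0.5362 -0.4889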